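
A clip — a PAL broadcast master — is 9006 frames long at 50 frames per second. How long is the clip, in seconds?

Running time = 9006 / (50) = 180.12 s.

180.12 seconds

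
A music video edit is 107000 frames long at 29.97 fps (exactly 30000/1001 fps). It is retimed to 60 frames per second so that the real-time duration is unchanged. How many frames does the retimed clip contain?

Target frames = source frames × (target rate / source rate) = 107000 × (60)/(30000/1001) = 107000 × 1001/500 = 214214.

214214 frames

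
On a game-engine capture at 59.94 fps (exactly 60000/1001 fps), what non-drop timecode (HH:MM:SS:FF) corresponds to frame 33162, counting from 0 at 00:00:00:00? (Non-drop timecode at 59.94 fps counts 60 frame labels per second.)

00:09:12:42

33162 ÷ 60 = 552 full seconds, remainder 42 frames.
552 s = 0 h 9 min 12 s.
Timecode: 00:09:12:42.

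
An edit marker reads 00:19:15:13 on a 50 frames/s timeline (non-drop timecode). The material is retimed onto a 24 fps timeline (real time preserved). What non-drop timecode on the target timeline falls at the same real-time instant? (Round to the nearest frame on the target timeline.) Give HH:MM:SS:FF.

00:19:15:06

Source frame index: (0×3600 + 19×60 + 15) × 50 + 13 = 57763.
Real time: 57763 / (50) = 57763/50 s.
Target frame: (57763/50) × (24) = 693156/25 ≈ 27726.240 → 27726.
At 24 labels/s: frame 27726 → 00:19:15:06.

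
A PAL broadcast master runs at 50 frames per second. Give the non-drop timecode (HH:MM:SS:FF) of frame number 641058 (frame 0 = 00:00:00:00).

03:33:41:08

641058 ÷ 50 = 12821 full seconds, remainder 8 frames.
12821 s = 3 h 33 min 41 s.
Timecode: 03:33:41:08.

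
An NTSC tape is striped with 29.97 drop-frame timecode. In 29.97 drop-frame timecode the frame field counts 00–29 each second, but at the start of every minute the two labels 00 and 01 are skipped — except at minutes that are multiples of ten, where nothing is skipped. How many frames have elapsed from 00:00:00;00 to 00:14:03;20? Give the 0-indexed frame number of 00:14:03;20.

25284

Complete 10-minute blocks: 1, each 17982 frames → 17982.
Remaining 4 whole minutes in the current block: 1800 + 3 × 1798 = 7194 frames.
Within the current minute: 3 × 30 + 20 − 2 = 108 (labels ;00/;01 skipped at this minute). Total = 17982 + 7194 + 108 = 25284.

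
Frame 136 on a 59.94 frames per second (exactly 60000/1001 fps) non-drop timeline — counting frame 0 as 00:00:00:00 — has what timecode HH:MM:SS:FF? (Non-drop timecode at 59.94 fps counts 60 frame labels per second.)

136 ÷ 60 = 2 full seconds, remainder 16 frames.
2 s = 0 h 0 min 2 s.
Timecode: 00:00:02:16.

00:00:02:16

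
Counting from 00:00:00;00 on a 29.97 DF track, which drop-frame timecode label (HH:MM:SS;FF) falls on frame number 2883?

Each 10-minute DF block holds 10 × 60 × 30 − 9 × 2 = 17982 frames. 2883 ÷ 17982 → 0 full blocks, remainder 2883.
Within the partial block the first minute is 1800 frames and each further minute 1798, so 1 further minute boundary passed. Total skipped labels = 18 × 0 + 2 × 1 = 2.
Non-drop label index = 2883 + 2 = 2885; at 30 labels/s that is 00:01:36:05, i.e. DF 00:01:36;05.

00:01:36;05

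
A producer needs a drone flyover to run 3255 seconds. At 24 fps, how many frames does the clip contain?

78120 frames

Frames = 3255 × 24 = 78120.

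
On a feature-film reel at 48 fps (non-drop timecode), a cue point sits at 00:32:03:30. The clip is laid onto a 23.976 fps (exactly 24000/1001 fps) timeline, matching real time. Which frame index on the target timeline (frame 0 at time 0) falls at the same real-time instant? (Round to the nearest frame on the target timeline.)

frame 46121

Source frame index: (0×3600 + 32×60 + 3) × 48 + 30 = 92334.
Real time: 92334 / (48) = 15389/8 s.
Target frame: (15389/8) × (24000/1001) = 4197000/91 ≈ 46120.879 → 46121.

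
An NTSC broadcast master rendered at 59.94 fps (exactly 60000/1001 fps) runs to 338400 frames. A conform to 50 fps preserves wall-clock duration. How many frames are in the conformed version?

Target frames = source frames × (target rate / source rate) = 338400 × (50)/(60000/1001) = 338400 × 1001/1200 = 282282.

282282 frames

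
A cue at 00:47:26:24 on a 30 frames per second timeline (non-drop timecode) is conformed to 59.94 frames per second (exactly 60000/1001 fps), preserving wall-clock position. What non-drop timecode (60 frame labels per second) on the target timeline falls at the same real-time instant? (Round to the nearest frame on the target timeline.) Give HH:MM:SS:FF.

00:47:23:57

Source frame index: (0×3600 + 47×60 + 26) × 30 + 24 = 85404.
Real time: 85404 / (30) = 14234/5 s.
Target frame: (14234/5) × (60000/1001) = 15528000/91 ≈ 170637.363 → 170637.
At 60 labels/s: frame 170637 → 00:47:23:57.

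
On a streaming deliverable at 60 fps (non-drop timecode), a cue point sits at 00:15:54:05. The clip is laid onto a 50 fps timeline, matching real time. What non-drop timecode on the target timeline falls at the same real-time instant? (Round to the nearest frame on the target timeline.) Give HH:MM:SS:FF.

Source frame index: (0×3600 + 15×60 + 54) × 60 + 5 = 57245.
Real time: 57245 / (60) = 11449/12 s.
Target frame: (11449/12) × (50) = 286225/6 ≈ 47704.167 → 47704.
At 50 labels/s: frame 47704 → 00:15:54:04.

00:15:54:04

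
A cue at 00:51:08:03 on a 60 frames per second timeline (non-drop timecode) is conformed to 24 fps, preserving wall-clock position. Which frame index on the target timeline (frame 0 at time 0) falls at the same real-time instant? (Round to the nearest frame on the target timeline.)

frame 73633

Source frame index: (0×3600 + 51×60 + 8) × 60 + 3 = 184083.
Real time: 184083 / (60) = 61361/20 s.
Target frame: (61361/20) × (24) = 368166/5 ≈ 73633.200 → 73633.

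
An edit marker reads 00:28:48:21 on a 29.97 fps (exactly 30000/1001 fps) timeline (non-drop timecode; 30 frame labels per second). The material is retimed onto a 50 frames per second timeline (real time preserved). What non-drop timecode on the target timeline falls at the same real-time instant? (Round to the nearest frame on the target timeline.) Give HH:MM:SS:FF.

00:28:50:21

Source frame index: (0×3600 + 28×60 + 48) × 30 + 21 = 51861.
Real time: 51861 / (30000/1001) = 17304287/10000 s.
Target frame: (17304287/10000) × (50) = 17304287/200 ≈ 86521.435 → 86521.
At 50 labels/s: frame 86521 → 00:28:50:21.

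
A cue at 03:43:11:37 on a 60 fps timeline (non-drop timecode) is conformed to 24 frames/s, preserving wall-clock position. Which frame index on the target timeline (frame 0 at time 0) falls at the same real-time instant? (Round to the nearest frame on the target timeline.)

frame 321399

Source frame index: (3×3600 + 43×60 + 11) × 60 + 37 = 803497.
Real time: 803497 / (60) = 803497/60 s.
Target frame: (803497/60) × (24) = 1606994/5 ≈ 321398.800 → 321399.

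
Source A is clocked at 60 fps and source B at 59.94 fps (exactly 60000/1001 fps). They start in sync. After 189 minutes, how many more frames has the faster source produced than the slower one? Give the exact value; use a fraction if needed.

97200/143 frames

189 min = 11340 s.
A emits 60 × 11340 = 680400 frames; B emits 60000/1001 × 11340 = 97200000/143.
Difference = 97200/143 frames (≈ 679.7203); B is behind A.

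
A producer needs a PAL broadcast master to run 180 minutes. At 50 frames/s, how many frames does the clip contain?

540000 frames

180 min = 10800 s.
Frames = 10800 × 50 = 540000.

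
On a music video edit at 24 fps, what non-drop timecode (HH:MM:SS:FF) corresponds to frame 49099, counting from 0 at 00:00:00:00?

00:34:05:19

49099 ÷ 24 = 2045 full seconds, remainder 19 frames.
2045 s = 0 h 34 min 5 s.
Timecode: 00:34:05:19.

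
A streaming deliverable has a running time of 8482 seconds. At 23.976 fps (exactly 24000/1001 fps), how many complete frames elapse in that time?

Frames = 8482 × 24000/1001 = 203568000/1001 ≈ 203364.6354.
Complete frames: 203364.

203364 frames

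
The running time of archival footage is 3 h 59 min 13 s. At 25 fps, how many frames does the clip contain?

358825 frames

3 h 59 min 13 s = 14353 s.
Frames = 14353 × 25 = 358825.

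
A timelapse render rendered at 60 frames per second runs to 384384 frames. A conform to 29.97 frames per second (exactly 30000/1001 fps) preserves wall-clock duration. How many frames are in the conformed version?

Target frames = source frames × (target rate / source rate) = 384384 × (30000/1001)/(60) = 384384 × 500/1001 = 192000.

192000 frames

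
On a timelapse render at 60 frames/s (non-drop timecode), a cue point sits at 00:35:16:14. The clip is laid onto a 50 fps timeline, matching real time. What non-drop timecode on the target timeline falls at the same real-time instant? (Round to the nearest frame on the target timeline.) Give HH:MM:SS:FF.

Source frame index: (0×3600 + 35×60 + 16) × 60 + 14 = 126974.
Real time: 126974 / (60) = 63487/30 s.
Target frame: (63487/30) × (50) = 317435/3 ≈ 105811.667 → 105812.
At 50 labels/s: frame 105812 → 00:35:16:12.

00:35:16:12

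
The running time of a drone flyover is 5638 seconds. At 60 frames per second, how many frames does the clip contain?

338280 frames

Frames = 5638 × 60 = 338280.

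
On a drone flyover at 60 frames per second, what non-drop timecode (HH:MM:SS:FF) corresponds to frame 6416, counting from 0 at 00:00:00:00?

00:01:46:56

6416 ÷ 60 = 106 full seconds, remainder 56 frames.
106 s = 0 h 1 min 46 s.
Timecode: 00:01:46:56.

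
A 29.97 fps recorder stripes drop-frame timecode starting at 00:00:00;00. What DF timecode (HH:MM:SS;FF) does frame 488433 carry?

04:31:37;11

Ten DF minutes hold 17982 frames, so frame 488433 lies in block 27 (frames 485514–503495) with 2919 frames into that block.
The block's first minute is 1800 frames and the rest 1798 each; 2919 frames reaches minute 1, so 27 × 18 + 1 × 2 = 488 labels have been skipped so far.
Adding those back, label number 488433 + 488 = 488921 at 30 labels/s is 16297 s + 11 f = 4 h 31 min 37 s frame 11, i.e. 04:31:37;11.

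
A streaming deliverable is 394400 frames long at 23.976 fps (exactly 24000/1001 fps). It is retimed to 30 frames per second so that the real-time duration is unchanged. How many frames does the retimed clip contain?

493493 frames

Target frames = source frames × (target rate / source rate) = 394400 × (30)/(24000/1001) = 394400 × 1001/800 = 493493.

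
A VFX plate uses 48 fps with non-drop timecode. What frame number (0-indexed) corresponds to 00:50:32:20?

frame 145556

Total seconds to the label: (0 × 3600 + 50 × 60 + 32) = 3032.
Frame index = 3032 × 48 + 20 = 145556.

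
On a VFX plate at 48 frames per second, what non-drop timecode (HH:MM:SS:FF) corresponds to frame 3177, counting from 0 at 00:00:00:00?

00:01:06:09

3177 ÷ 48 = 66 full seconds, remainder 9 frames.
66 s = 0 h 1 min 6 s.
Timecode: 00:01:06:09.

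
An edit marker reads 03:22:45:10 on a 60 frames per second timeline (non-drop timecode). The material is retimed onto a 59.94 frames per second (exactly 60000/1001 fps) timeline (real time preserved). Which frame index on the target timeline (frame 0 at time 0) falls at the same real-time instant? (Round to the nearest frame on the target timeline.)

Source frame index: (3×3600 + 22×60 + 45) × 60 + 10 = 729910.
Real time: 729910 / (60) = 72991/6 s.
Target frame: (72991/6) × (60000/1001) = 729910000/1001 ≈ 729180.819 → 729181.

frame 729181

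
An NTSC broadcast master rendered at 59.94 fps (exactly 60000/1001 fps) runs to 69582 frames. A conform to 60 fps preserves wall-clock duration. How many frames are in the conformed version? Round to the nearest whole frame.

Frames at target rate = 69582 × (60) / (60000/1001) = 34825791/500 ≈ 69651.582.
Nearest whole frame: 69652.

69652 frames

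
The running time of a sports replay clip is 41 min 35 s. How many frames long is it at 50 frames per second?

124750 frames

41 min 35 s = 2495 s.
Frames = 2495 × 50 = 124750.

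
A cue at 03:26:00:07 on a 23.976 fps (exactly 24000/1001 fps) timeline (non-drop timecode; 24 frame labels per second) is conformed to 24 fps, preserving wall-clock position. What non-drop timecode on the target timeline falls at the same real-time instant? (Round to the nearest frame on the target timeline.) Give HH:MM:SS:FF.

03:26:12:16

Source frame index: (3×3600 + 26×60 + 0) × 24 + 7 = 296647.
Real time: 296647 / (24000/1001) = 296943647/24000 s.
Target frame: (296943647/24000) × (24) = 296943647/1000 ≈ 296943.647 → 296944.
At 24 labels/s: frame 296944 → 03:26:12:16.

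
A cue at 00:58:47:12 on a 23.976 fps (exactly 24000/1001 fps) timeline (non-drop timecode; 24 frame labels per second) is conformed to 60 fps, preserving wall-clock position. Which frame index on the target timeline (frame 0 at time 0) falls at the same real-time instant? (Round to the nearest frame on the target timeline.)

Source frame index: (0×3600 + 58×60 + 47) × 24 + 12 = 84660.
Real time: 84660 / (24000/1001) = 1412411/400 s.
Target frame: (1412411/400) × (60) = 4237233/20 ≈ 211861.650 → 211862.

frame 211862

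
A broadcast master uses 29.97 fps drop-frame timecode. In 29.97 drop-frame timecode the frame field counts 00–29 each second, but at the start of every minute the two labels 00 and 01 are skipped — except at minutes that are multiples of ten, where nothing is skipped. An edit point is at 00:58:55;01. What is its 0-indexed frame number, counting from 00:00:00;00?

As if non-drop at 30 labels/s: (0 × 3600 + 58 × 60 + 55) × 30 + 1 = 106051.
Minute boundaries passed: 58; those not divisible by 10: 58 − 5 = 53; dropped labels = 2 × 53 = 106.
Actual frame index = 106051 − 106 = 105945.

105945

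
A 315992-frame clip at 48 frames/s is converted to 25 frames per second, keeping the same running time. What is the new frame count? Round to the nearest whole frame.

Frames at target rate = 315992 × (25) / (48) = 987475/6 ≈ 164579.167.
Nearest whole frame: 164579.

164579 frames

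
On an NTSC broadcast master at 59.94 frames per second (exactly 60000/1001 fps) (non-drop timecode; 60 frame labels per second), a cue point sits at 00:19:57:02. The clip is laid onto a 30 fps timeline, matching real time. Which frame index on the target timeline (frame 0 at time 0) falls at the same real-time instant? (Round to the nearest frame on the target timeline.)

frame 35947

Source frame index: (0×3600 + 19×60 + 57) × 60 + 2 = 71822.
Real time: 71822 / (60000/1001) = 35946911/30000 s.
Target frame: (35946911/30000) × (30) = 35946911/1000 ≈ 35946.911 → 35947.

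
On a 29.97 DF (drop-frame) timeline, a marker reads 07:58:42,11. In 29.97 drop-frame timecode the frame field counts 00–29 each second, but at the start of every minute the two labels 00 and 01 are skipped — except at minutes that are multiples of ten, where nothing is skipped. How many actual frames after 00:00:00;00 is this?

Complete 10-minute blocks: 47, each 17982 frames → 845154.
Remaining 8 whole minutes in the current block: 1800 + 7 × 1798 = 14386 frames.
Within the current minute: 42 × 30 + 11 − 2 = 1269 (labels ;00/;01 skipped at this minute). Total = 845154 + 14386 + 1269 = 860809.

860809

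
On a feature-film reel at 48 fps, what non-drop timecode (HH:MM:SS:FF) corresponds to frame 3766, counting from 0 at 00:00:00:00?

00:01:18:22

3766 ÷ 48 = 78 full seconds, remainder 22 frames.
78 s = 0 h 1 min 18 s.
Timecode: 00:01:18:22.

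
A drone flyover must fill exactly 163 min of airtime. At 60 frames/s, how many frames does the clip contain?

586800 frames

163 min = 9780 s.
Frames = 9780 × 60 = 586800.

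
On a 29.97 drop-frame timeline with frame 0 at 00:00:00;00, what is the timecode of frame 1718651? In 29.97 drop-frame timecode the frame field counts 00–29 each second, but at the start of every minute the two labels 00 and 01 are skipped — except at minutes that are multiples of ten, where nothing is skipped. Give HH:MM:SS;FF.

15:55:45;21

Ten DF minutes hold 17982 frames, so frame 1718651 lies in block 95 (frames 1708290–1726271) with 10361 frames into that block.
The block's first minute is 1800 frames and the rest 1798 each; 10361 frames reaches minute 5, so 95 × 18 + 5 × 2 = 1720 labels have been skipped so far.
Adding those back, label number 1718651 + 1720 = 1720371 at 30 labels/s is 57345 s + 21 f = 15 h 55 min 45 s frame 21, i.e. 15:55:45;21.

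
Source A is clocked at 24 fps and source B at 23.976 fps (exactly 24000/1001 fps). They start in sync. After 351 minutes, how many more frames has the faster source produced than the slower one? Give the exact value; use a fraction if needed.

351 min = 21060 s.
A emits 24 × 21060 = 505440 frames; B emits 24000/1001 × 21060 = 38880000/77.
Difference = 38880/77 frames (≈ 504.9351); B is behind A.

38880/77 frames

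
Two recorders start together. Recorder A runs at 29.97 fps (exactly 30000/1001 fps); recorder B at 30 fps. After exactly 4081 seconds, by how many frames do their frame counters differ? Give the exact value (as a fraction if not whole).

A emits 30000/1001 × 4081 = 1590000/13 frames; B emits 30 × 4081 = 122430.
Difference = 1590/13 frames (≈ 122.3077); B is ahead of A.

1590/13 frames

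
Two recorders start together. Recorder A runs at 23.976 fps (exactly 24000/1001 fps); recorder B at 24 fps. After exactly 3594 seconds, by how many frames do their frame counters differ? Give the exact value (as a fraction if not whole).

A emits 24000/1001 × 3594 = 86256000/1001 frames; B emits 24 × 3594 = 86256.
Difference = 86256/1001 frames (≈ 86.1698); B is ahead of A.

86256/1001 frames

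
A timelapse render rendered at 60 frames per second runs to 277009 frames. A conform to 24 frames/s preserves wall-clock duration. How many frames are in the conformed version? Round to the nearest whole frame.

Frames at target rate = 277009 × (24) / (60) = 554018/5 ≈ 110803.600.
Nearest whole frame: 110804.

110804 frames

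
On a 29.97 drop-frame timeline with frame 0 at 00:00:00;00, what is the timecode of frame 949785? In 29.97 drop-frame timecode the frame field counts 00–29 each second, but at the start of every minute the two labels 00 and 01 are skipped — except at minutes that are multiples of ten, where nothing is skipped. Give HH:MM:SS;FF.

08:48:11;07

Ten DF minutes hold 17982 frames, so frame 949785 lies in block 52 (frames 935064–953045) with 14721 frames into that block.
The block's first minute is 1800 frames and the rest 1798 each; 14721 frames reaches minute 8, so 52 × 18 + 8 × 2 = 952 labels have been skipped so far.
Adding those back, label number 949785 + 952 = 950737 at 30 labels/s is 31691 s + 7 f = 8 h 48 min 11 s frame 7, i.e. 08:48:11;07.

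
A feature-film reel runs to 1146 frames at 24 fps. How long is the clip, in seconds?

Running time = 1146 / (24) = 47.75 s.

47.75 seconds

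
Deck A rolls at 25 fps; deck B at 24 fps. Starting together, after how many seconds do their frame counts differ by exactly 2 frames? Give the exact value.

The gap grows by |24 − 25| = 1 frame per second.
Time for a 2-frame gap: 2 ÷ (1) = 2 s.

2 seconds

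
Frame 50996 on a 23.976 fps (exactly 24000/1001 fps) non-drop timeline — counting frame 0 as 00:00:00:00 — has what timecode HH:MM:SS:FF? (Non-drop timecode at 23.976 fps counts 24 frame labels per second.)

50996 ÷ 24 = 2124 full seconds, remainder 20 frames.
2124 s = 0 h 35 min 24 s.
Timecode: 00:35:24:20.

00:35:24:20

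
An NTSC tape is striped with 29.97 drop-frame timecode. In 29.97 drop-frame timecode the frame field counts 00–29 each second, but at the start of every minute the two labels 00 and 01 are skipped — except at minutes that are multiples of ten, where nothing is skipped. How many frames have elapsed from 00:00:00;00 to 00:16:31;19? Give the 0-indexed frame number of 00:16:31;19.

Complete 10-minute blocks: 1, each 17982 frames → 17982.
Remaining 6 whole minutes in the current block: 1800 + 5 × 1798 = 10790 frames.
Within the current minute: 31 × 30 + 19 − 2 = 947 (labels ;00/;01 skipped at this minute). Total = 17982 + 10790 + 947 = 29719.

29719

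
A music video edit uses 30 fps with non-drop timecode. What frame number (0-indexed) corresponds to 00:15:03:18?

frame 27108

Total seconds to the label: (0 × 3600 + 15 × 60 + 3) = 903.
Frame index = 903 × 30 + 18 = 27108.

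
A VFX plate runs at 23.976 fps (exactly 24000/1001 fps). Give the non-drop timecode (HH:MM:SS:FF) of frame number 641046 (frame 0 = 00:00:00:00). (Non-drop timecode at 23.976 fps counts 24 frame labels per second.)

641046 ÷ 24 = 26710 full seconds, remainder 6 frames.
26710 s = 7 h 25 min 10 s.
Timecode: 07:25:10:06.

07:25:10:06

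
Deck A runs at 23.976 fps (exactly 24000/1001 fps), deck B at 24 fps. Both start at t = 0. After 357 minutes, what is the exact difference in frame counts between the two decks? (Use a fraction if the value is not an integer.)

357 min = 21420 s.
A emits 24000/1001 × 21420 = 73440000/143 frames; B emits 24 × 21420 = 514080.
Difference = 73440/143 frames (≈ 513.5664); B is ahead of A.

73440/143 frames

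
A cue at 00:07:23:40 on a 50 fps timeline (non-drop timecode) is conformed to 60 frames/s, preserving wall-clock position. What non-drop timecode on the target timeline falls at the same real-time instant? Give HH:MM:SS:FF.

Source frame index: (0×3600 + 7×60 + 23) × 50 + 40 = 22190.
Real time: 22190 / (50) = 2219/5 s.
Target frame: (2219/5) × (60) = 26628.
At 60 labels/s: frame 26628 → 00:07:23:48.

00:07:23:48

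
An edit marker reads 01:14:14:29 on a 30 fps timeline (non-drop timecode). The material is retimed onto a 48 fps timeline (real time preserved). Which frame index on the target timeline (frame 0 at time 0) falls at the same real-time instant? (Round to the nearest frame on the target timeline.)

frame 213838

Source frame index: (1×3600 + 14×60 + 14) × 30 + 29 = 133649.
Real time: 133649 / (30) = 133649/30 s.
Target frame: (133649/30) × (48) = 1069192/5 ≈ 213838.400 → 213838.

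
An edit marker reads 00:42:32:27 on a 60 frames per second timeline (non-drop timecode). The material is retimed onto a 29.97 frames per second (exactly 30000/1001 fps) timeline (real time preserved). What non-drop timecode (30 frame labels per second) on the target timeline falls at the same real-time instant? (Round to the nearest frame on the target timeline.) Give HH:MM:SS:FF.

Source frame index: (0×3600 + 42×60 + 32) × 60 + 27 = 153147.
Real time: 153147 / (60) = 51049/20 s.
Target frame: (51049/20) × (30000/1001) = 76573500/1001 ≈ 76497.003 → 76497.
At 30 labels/s: frame 76497 → 00:42:29:27.

00:42:29:27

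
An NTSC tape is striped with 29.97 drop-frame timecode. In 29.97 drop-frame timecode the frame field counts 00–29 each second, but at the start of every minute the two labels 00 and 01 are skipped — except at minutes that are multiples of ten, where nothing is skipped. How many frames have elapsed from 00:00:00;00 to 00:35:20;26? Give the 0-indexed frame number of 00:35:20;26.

63562

Complete 10-minute blocks: 3, each 17982 frames → 53946.
Remaining 5 whole minutes in the current block: 1800 + 4 × 1798 = 8992 frames.
Within the current minute: 20 × 30 + 26 − 2 = 624 (labels ;00/;01 skipped at this minute). Total = 53946 + 8992 + 624 = 63562.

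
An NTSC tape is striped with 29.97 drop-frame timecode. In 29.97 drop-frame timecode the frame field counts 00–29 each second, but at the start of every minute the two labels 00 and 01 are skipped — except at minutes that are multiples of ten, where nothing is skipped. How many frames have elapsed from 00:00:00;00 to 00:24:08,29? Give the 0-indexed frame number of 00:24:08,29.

43425

As if non-drop at 30 labels/s: (0 × 3600 + 24 × 60 + 8) × 30 + 29 = 43469.
Minute boundaries passed: 24; those not divisible by 10: 24 − 2 = 22; dropped labels = 2 × 22 = 44.
Actual frame index = 43469 − 44 = 43425.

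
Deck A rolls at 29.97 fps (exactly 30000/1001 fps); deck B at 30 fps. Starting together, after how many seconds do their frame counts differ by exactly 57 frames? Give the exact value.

The gap grows by |30 − 30000/1001| = 30/1001 frames per second.
Time for a 57-frame gap: 57 ÷ (30/1001) = 1901.9 s.

1901.9 seconds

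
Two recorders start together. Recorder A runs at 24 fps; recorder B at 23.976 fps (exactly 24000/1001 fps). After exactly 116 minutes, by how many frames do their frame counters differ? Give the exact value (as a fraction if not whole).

116 min = 6960 s.
A emits 24 × 6960 = 167040 frames; B emits 24000/1001 × 6960 = 167040000/1001.
Difference = 167040/1001 frames (≈ 166.8731); B is behind A.

167040/1001 frames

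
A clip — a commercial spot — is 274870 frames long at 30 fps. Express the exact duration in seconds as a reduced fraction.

27487/3 seconds

Running time = 274870 ÷ (30) = 274870 × 1/30 = 27487/3 s.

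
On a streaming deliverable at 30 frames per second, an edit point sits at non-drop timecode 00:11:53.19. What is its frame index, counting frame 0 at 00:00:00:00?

Total seconds to the label: (0 × 3600 + 11 × 60 + 53) = 713.
Frame index = 713 × 30 + 19 = 21409.

frame 21409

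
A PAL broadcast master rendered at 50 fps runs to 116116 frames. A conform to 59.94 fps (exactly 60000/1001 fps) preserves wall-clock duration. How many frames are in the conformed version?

139200 frames

Target frames = source frames × (target rate / source rate) = 116116 × (60000/1001)/(50) = 116116 × 1200/1001 = 139200.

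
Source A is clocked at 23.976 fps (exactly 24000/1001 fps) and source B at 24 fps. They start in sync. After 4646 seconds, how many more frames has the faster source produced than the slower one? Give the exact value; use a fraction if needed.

111504/1001 frames

A emits 24000/1001 × 4646 = 111504000/1001 frames; B emits 24 × 4646 = 111504.
Difference = 111504/1001 frames (≈ 111.3926); B is ahead of A.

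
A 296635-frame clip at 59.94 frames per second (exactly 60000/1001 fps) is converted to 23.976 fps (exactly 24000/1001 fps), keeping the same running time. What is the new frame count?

118654 frames

Target frames = source frames × (target rate / source rate) = 296635 × (24000/1001)/(60000/1001) = 296635 × 2/5 = 118654.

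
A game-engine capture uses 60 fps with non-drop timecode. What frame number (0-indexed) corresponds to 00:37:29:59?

Total seconds to the label: (0 × 3600 + 37 × 60 + 29) = 2249.
Frame index = 2249 × 60 + 59 = 134999.

134999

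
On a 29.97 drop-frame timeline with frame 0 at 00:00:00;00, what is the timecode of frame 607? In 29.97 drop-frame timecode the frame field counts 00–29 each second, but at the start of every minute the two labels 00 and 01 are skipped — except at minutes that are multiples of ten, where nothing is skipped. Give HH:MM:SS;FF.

Ten DF minutes hold 17982 frames, so frame 607 lies in block 0 (frames 0–17981) with 607 frames into that block.
The block's first minute is 1800 frames and the rest 1798 each; 607 frames reaches minute 0, so 0 × 18 + 0 × 2 = 0 labels have been skipped so far.
Adding those back, label number 607 + 0 = 607 at 30 labels/s is 20 s + 7 f = 0 h 0 min 20 s frame 7, i.e. 00:00:20;07.

00:00:20;07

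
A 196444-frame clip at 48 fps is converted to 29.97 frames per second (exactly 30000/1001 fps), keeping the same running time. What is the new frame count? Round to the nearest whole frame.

Frames at target rate = 196444 × (30000/1001) / (48) = 122777500/1001 ≈ 122654.845.
Nearest whole frame: 122655.

122655 frames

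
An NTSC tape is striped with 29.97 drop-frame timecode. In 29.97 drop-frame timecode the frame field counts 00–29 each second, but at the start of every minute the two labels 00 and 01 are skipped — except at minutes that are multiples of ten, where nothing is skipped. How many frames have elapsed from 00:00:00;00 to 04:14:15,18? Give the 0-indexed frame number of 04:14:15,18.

457210

Complete 10-minute blocks: 25, each 17982 frames → 449550.
Remaining 4 whole minutes in the current block: 1800 + 3 × 1798 = 7194 frames.
Within the current minute: 15 × 30 + 18 − 2 = 466 (labels ;00/;01 skipped at this minute). Total = 449550 + 7194 + 466 = 457210.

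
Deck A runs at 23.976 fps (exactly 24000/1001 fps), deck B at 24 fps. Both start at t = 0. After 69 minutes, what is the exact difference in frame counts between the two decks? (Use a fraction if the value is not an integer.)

99360/1001 frames

69 min = 4140 s.
A emits 24000/1001 × 4140 = 99360000/1001 frames; B emits 24 × 4140 = 99360.
Difference = 99360/1001 frames (≈ 99.2607); B is ahead of A.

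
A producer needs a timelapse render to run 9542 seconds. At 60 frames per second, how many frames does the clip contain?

Frames = 9542 × 60 = 572520.

572520 frames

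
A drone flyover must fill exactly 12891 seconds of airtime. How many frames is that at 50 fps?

Frames = 12891 × 50 = 644550.

644550 frames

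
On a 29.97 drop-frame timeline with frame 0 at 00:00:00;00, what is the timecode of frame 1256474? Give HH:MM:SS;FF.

11:38:44;12

Ten DF minutes hold 17982 frames, so frame 1256474 lies in block 69 (frames 1240758–1258739) with 15716 frames into that block.
The block's first minute is 1800 frames and the rest 1798 each; 15716 frames reaches minute 8, so 69 × 18 + 8 × 2 = 1258 labels have been skipped so far.
Adding those back, label number 1256474 + 1258 = 1257732 at 30 labels/s is 41924 s + 12 f = 11 h 38 min 44 s frame 12, i.e. 11:38:44;12.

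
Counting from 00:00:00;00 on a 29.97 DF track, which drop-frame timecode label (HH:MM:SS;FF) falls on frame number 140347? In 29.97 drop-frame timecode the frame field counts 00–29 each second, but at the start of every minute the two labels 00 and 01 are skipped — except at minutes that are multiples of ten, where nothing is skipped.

01:18:02;29

Each 10-minute DF block holds 10 × 60 × 30 − 9 × 2 = 17982 frames. 140347 ÷ 17982 → 7 full blocks, remainder 14473.
Within the partial block the first minute is 1800 frames and each further minute 1798, so 8 further minute boundaries passed. Total skipped labels = 18 × 7 + 2 × 8 = 142.
Non-drop label index = 140347 + 142 = 140489; at 30 labels/s that is 01:18:02:29, i.e. DF 01:18:02;29.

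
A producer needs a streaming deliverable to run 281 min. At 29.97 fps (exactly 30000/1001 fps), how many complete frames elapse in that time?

505294 frames

281 min = 16860 s.
Frames = 16860 × 30000/1001 = 505800000/1001 ≈ 505294.7053.
Complete frames: 505294.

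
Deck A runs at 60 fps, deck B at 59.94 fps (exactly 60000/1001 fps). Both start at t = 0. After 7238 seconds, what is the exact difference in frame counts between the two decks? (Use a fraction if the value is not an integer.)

A emits 60 × 7238 = 434280 frames; B emits 60000/1001 × 7238 = 5640000/13.
Difference = 5640/13 frames (≈ 433.8462); B is behind A.

5640/13 frames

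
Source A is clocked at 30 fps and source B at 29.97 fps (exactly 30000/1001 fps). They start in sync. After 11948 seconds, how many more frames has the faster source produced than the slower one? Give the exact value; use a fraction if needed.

358440/1001 frames

A emits 30 × 11948 = 358440 frames; B emits 30000/1001 × 11948 = 358440000/1001.
Difference = 358440/1001 frames (≈ 358.0819); B is behind A.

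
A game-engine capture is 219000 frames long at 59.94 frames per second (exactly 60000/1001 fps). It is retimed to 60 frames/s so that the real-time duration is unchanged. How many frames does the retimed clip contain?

219219 frames

Target frames = source frames × (target rate / source rate) = 219000 × (60)/(60000/1001) = 219000 × 1001/1000 = 219219.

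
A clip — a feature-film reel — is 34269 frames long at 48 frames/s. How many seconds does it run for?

713.9375 seconds

Running time = 34269 / (48) = 713.9375 s.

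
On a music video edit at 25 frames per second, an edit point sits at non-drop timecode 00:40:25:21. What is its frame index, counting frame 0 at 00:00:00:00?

60646

Total seconds to the label: (0 × 3600 + 40 × 60 + 25) = 2425.
Frame index = 2425 × 25 + 21 = 60646.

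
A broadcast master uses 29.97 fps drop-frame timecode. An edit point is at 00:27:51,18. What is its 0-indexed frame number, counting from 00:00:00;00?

As if non-drop at 30 labels/s: (0 × 3600 + 27 × 60 + 51) × 30 + 18 = 50148.
Minute boundaries passed: 27; those not divisible by 10: 27 − 2 = 25; dropped labels = 2 × 25 = 50.
Actual frame index = 50148 − 50 = 50098.

50098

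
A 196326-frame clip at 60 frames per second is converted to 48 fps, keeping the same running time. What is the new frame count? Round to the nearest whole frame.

Frames at target rate = 196326 × (48) / (60) = 785304/5 ≈ 157060.800.
Nearest whole frame: 157061.

157061 frames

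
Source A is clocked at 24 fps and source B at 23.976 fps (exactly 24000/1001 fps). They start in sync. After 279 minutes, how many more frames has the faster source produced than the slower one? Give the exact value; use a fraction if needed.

279 min = 16740 s.
A emits 24 × 16740 = 401760 frames; B emits 24000/1001 × 16740 = 401760000/1001.
Difference = 401760/1001 frames (≈ 401.3586); B is behind A.

401760/1001 frames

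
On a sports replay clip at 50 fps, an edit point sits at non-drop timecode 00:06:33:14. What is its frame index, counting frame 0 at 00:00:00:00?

frame 19664

Total seconds to the label: (0 × 3600 + 6 × 60 + 33) = 393.
Frame index = 393 × 50 + 14 = 19664.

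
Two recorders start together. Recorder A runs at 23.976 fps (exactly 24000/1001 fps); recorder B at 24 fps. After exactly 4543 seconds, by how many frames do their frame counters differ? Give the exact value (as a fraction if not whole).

1416/13 frames

A emits 24000/1001 × 4543 = 1416000/13 frames; B emits 24 × 4543 = 109032.
Difference = 1416/13 frames (≈ 108.9231); B is ahead of A.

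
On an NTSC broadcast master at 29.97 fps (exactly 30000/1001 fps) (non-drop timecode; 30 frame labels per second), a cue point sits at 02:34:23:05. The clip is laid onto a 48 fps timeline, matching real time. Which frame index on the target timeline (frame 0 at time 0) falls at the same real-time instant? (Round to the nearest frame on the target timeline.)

frame 445077

Source frame index: (2×3600 + 34×60 + 23) × 30 + 5 = 277895.
Real time: 277895 / (30000/1001) = 55634579/6000 s.
Target frame: (55634579/6000) × (48) = 55634579/125 ≈ 445076.632 → 445077.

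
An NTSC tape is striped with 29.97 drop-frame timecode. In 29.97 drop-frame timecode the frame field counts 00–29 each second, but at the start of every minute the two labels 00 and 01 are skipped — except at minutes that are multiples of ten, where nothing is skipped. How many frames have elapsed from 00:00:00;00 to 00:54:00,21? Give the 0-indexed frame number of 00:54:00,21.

97123

As if non-drop at 30 labels/s: (0 × 3600 + 54 × 60 + 0) × 30 + 21 = 97221.
Minute boundaries passed: 54; those not divisible by 10: 54 − 5 = 49; dropped labels = 2 × 49 = 98.
Actual frame index = 97221 − 98 = 97123.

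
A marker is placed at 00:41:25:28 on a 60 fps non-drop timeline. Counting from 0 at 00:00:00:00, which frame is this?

frame 149128

Total seconds to the label: (0 × 3600 + 41 × 60 + 25) = 2485.
Frame index = 2485 × 60 + 28 = 149128.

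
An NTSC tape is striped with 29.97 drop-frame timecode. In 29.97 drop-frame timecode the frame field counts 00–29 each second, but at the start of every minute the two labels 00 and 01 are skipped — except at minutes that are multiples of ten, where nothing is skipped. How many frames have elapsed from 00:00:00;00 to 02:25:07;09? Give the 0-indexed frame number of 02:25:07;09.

260957

As if non-drop at 30 labels/s: (2 × 3600 + 25 × 60 + 7) × 30 + 9 = 261219.
Minute boundaries passed: 145; those not divisible by 10: 145 − 14 = 131; dropped labels = 2 × 131 = 262.
Actual frame index = 261219 − 262 = 260957.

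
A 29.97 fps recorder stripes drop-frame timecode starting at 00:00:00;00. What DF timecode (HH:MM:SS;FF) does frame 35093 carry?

00:19:30;29

Ten DF minutes hold 17982 frames, so frame 35093 lies in block 1 (frames 17982–35963) with 17111 frames into that block.
The block's first minute is 1800 frames and the rest 1798 each; 17111 frames reaches minute 9, so 1 × 18 + 9 × 2 = 36 labels have been skipped so far.
Adding those back, label number 35093 + 36 = 35129 at 30 labels/s is 1170 s + 29 f = 0 h 19 min 30 s frame 29, i.e. 00:19:30;29.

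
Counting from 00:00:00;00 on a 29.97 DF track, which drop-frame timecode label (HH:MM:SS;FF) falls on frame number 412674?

03:49:29;18

Each 10-minute DF block holds 10 × 60 × 30 − 9 × 2 = 17982 frames. 412674 ÷ 17982 → 22 full blocks, remainder 17070.
Within the partial block the first minute is 1800 frames and each further minute 1798, so 9 further minute boundaries passed. Total skipped labels = 18 × 22 + 2 × 9 = 414.
Non-drop label index = 412674 + 414 = 413088; at 30 labels/s that is 03:49:29:18, i.e. DF 03:49:29;18.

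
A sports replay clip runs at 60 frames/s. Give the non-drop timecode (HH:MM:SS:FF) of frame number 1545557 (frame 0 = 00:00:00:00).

07:09:19:17

1545557 ÷ 60 = 25759 full seconds, remainder 17 frames.
25759 s = 7 h 9 min 19 s.
Timecode: 07:09:19:17.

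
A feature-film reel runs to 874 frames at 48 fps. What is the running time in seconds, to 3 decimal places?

Running time = 874 × 1/48 = 437/24 s ≈ 18.208 s.

18.208 seconds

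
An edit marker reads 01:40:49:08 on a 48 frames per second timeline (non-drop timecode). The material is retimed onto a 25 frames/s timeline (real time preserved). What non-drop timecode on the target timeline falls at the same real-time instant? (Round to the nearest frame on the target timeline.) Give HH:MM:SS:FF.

Source frame index: (1×3600 + 40×60 + 49) × 48 + 8 = 290360.
Real time: 290360 / (48) = 36295/6 s.
Target frame: (36295/6) × (25) = 907375/6 ≈ 151229.167 → 151229.
At 25 labels/s: frame 151229 → 01:40:49:04.

01:40:49:04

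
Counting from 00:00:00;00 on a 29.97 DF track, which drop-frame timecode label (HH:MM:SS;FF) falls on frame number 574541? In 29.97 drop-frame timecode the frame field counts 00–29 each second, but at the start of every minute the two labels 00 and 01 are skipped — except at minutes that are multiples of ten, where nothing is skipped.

Each 10-minute DF block holds 10 × 60 × 30 − 9 × 2 = 17982 frames. 574541 ÷ 17982 → 31 full blocks, remainder 17099.
Within the partial block the first minute is 1800 frames and each further minute 1798, so 9 further minute boundaries passed. Total skipped labels = 18 × 31 + 2 × 9 = 576.
Non-drop label index = 574541 + 576 = 575117; at 30 labels/s that is 05:19:30:17, i.e. DF 05:19:30;17.

05:19:30;17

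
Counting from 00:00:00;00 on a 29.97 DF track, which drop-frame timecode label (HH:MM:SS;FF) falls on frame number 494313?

Each 10-minute DF block holds 10 × 60 × 30 − 9 × 2 = 17982 frames. 494313 ÷ 17982 → 27 full blocks, remainder 8799.
Within the partial block the first minute is 1800 frames and each further minute 1798, so 4 further minute boundaries passed. Total skipped labels = 18 × 27 + 2 × 4 = 494.
Non-drop label index = 494313 + 494 = 494807; at 30 labels/s that is 04:34:53:17, i.e. DF 04:34:53;17.

04:34:53;17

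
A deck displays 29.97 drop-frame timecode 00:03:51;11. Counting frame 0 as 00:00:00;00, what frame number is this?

6935

As if non-drop at 30 labels/s: (0 × 3600 + 3 × 60 + 51) × 30 + 11 = 6941.
Minute boundaries passed: 3; those not divisible by 10: 3 − 0 = 3; dropped labels = 2 × 3 = 6.
Actual frame index = 6941 − 6 = 6935.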